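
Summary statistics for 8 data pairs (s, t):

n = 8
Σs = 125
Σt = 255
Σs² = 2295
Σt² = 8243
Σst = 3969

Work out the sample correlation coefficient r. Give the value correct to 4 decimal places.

r = (nΣst − ΣsΣt) / √[(nΣs² − (Σs)²)(nΣt² − (Σt)²)]
Numerator: 8×3969 − 125×255 = -123
Denominator: √[(18360 − 15625)(65944 − 65025)] = √[2735 × 919] = 1585.3911
r = -123 / 1585.3911 ≈ -0.0776

-0.0776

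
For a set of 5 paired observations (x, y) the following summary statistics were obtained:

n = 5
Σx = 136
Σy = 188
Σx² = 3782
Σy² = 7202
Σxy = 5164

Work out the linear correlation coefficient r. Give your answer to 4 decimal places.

r = (nΣxy − ΣxΣy) / √[(nΣx² − (Σx)²)(nΣy² − (Σy)²)]
Numerator: 5×5164 − 136×188 = 252
Denominator: √[(18910 − 18496)(36010 − 35344)] = √[414 × 666] = 525.0943
r = 252 / 525.0943 ≈ 0.4799

0.4799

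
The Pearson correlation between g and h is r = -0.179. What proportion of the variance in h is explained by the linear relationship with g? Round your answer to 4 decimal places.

r² = (-0.179)² = 0.0320

0.0320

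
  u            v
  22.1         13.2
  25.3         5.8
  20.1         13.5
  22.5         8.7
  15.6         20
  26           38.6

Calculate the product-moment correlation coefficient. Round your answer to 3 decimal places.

0.144

n = 6, Σu = 131.6, Σv = 99.8, Σu² = 2958.12, Σv² = 2355.78, Σuv = 2221.16
nΣuv − ΣuΣv = 13326.96 − 13133.68 = 193.28
nΣu² − (Σu)² = 17748.72 − 17318.56 = 430.16; nΣv² − (Σv)² = 14134.68 − 9960.04 = 4174.64
r = 193.28 / √(430.16 × 4174.64) = 193.28 / 1340.0609 ≈ 0.144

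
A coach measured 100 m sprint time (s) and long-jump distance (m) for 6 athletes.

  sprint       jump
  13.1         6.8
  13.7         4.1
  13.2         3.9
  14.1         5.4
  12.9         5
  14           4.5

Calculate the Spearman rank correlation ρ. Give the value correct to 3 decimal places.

-0.086

Rank sprint: 2, 4, 3, 6, 1, 5
Rank jump: 6, 2, 1, 5, 4, 3
d = rank(sprint) − rank(jump): -4, 2, 2, 1, -3, 2; Σd² = 38
ρ = 1 − 6Σd² / [n(n²−1)] = 1 − 6×38 / (6×35) = 1 − 228/210 ≈ -0.086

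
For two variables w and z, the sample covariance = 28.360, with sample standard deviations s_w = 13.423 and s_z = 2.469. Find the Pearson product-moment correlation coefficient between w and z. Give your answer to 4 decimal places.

0.8557

r = Cov(w,z) / (s_w · s_z) = 28.360 / (13.423 × 2.469)
  = 28.360 / 33.1414 ≈ 0.8557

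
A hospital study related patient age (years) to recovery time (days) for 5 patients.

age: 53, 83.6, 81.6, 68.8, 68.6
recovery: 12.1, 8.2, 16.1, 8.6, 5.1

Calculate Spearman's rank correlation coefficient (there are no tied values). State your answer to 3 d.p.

0.000

Rank age: 1, 5, 4, 3, 2
Rank recovery: 4, 2, 5, 3, 1
d = rank(age) − rank(recovery): -3, 3, -1, 0, 1; Σd² = 20
ρ = 1 − 6Σd² / [n(n²−1)] = 1 − 6×20 / (5×24) = 1 − 120/120 ≈ 0.000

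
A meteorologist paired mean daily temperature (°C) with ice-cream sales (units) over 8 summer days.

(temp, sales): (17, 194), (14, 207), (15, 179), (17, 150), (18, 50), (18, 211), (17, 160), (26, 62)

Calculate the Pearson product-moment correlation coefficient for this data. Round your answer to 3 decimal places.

-0.674

n = 8, Σx = 142, Σy = 1213, Σx² = 2612, Σy² = 211491, Σxy = 20461
nΣxy − ΣxΣy = 163688 − 172246 = -8558
nΣx² − (Σx)² = 20896 − 20164 = 732; nΣy² − (Σy)² = 1691928 − 1471369 = 220559
r = -8558 / √(732 × 220559) = -8558 / 12706.2657 ≈ -0.674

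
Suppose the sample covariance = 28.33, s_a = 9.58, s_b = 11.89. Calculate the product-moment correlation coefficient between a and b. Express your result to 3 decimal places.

r = Cov(a,b) / (s_a · s_b) = 28.33 / (9.58 × 11.89)
  = 28.33 / 113.9062 ≈ 0.249

0.249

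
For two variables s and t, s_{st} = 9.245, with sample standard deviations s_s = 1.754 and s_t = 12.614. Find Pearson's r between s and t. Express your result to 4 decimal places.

r = Cov(s,t) / (s_s · s_t) = 9.245 / (1.754 × 12.614)
  = 9.245 / 22.1250 ≈ 0.4179

0.4179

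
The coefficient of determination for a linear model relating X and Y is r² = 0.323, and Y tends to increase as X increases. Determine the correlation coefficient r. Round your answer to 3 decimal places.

0.568

|r| = √0.323 = 0.568
The association is positive, so r = 0.568.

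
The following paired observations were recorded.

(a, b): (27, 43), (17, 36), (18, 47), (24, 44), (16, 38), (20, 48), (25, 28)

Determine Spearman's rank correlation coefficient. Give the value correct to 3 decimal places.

0.000

Rank a: 7, 2, 3, 5, 1, 4, 6
Rank b: 4, 2, 6, 5, 3, 7, 1
d = rank(a) − rank(b): 3, 0, -3, 0, -2, -3, 5; Σd² = 56
ρ = 1 − 6Σd² / [n(n²−1)] = 1 − 6×56 / (7×48) = 1 − 336/336 ≈ 0.000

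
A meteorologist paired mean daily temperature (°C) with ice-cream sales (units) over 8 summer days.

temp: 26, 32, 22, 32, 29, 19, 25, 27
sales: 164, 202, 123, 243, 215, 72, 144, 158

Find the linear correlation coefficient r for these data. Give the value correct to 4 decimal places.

0.9584

n = 8, Σx = 212, Σy = 1321, Σx² = 5764, Σy² = 238987, Σxy = 36679
nΣxy − ΣxΣy = 293432 − 280052 = 13380
nΣx² − (Σx)² = 46112 − 44944 = 1168; nΣy² − (Σy)² = 1911896 − 1745041 = 166855
r = 13380 / √(1168 × 166855) = 13380 / 13960.1805 ≈ 0.9584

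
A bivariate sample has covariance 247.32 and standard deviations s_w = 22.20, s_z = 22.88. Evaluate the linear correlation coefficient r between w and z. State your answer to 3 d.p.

0.487

r = Cov(w,z) / (s_w · s_z) = 247.32 / (22.20 × 22.88)
  = 247.32 / 507.9360 ≈ 0.487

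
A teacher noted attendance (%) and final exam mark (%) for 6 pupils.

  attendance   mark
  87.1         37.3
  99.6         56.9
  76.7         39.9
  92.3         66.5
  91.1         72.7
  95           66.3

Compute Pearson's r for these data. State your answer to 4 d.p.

n = 6, Σx = 541.8, Σy = 339.6, Σx² = 49232.96, Σy² = 20324.14, Σxy = 31035.82
nΣxy − ΣxΣy = 186214.92 − 183995.28 = 2219.64
nΣx² − (Σx)² = 295397.76 − 293547.24 = 1850.52; nΣy² − (Σy)² = 121944.84 − 115328.16 = 6616.68
r = 2219.64 / √(1850.52 × 6616.68) = 2219.64 / 3499.1854 ≈ 0.6343

0.6343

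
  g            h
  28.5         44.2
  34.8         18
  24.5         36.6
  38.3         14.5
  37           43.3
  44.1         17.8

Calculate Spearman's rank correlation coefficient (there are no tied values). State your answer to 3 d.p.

Rank g: 2, 3, 1, 5, 4, 6
Rank h: 6, 3, 4, 1, 5, 2
d = rank(g) − rank(h): -4, 0, -3, 4, -1, 4; Σd² = 58
ρ = 1 − 6Σd² / [n(n²−1)] = 1 − 6×58 / (6×35) = 1 − 348/210 ≈ -0.657

-0.657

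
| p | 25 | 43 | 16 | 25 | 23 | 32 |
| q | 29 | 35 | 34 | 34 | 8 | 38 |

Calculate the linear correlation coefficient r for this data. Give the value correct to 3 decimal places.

0.313

n = 6, Σp = 164, Σq = 178, Σp² = 4908, Σq² = 5886, Σpq = 5024
nΣpq − ΣpΣq = 30144 − 29192 = 952
nΣp² − (Σp)² = 29448 − 26896 = 2552; nΣq² − (Σq)² = 35316 − 31684 = 3632
r = 952 / √(2552 × 3632) = 952 / 3044.4809 ≈ 0.313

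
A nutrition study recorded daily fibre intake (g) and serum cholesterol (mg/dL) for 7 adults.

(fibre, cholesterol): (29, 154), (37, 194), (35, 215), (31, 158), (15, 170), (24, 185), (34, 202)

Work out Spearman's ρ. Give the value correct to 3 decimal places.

0.607

Rank fibre: 3, 7, 6, 4, 1, 2, 5
Rank cholesterol: 1, 5, 7, 2, 3, 4, 6
d = rank(fibre) − rank(cholesterol): 2, 2, -1, 2, -2, -2, -1; Σd² = 22
ρ = 1 − 6Σd² / [n(n²−1)] = 1 − 6×22 / (7×48) = 1 − 132/336 ≈ 0.607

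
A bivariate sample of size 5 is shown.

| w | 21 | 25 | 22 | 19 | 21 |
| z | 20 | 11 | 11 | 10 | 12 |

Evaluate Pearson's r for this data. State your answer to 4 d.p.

-0.0949

n = 5, Σw = 108, Σz = 64, Σw² = 2352, Σz² = 886, Σwz = 1379
nΣwz − ΣwΣz = 6895 − 6912 = -17
nΣw² − (Σw)² = 11760 − 11664 = 96; nΣz² − (Σz)² = 4430 − 4096 = 334
r = -17 / √(96 × 334) = -17 / 179.0642 ≈ -0.0949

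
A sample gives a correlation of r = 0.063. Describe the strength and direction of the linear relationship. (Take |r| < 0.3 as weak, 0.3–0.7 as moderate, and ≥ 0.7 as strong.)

weak positive

r = 0.063 > 0 so the relationship is positive.
|r| = 0.063, which falls in the weak range.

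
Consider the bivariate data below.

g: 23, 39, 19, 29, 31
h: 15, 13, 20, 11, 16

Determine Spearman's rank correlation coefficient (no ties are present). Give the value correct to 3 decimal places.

-0.500

Rank g: 2, 5, 1, 3, 4
Rank h: 3, 2, 5, 1, 4
d = rank(g) − rank(h): -1, 3, -4, 2, 0; Σd² = 30
ρ = 1 − 6Σd² / [n(n²−1)] = 1 − 6×30 / (5×24) = 1 − 180/120 ≈ -0.500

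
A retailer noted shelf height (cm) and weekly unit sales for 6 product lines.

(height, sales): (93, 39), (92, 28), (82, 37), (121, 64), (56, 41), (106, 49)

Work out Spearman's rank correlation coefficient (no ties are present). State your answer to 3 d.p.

0.600

Rank height: 4, 3, 2, 6, 1, 5
Rank sales: 3, 1, 2, 6, 4, 5
d = rank(height) − rank(sales): 1, 2, 0, 0, -3, 0; Σd² = 14
ρ = 1 − 6Σd² / [n(n²−1)] = 1 − 6×14 / (6×35) = 1 − 84/210 ≈ 0.600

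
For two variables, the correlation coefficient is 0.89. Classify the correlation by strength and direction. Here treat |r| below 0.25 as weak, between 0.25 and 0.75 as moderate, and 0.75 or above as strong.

strong positive

r = 0.89 > 0 so the relationship is positive.
|r| = 0.89, which falls in the strong range.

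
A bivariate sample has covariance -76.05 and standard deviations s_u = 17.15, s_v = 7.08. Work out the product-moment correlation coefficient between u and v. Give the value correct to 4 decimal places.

r = Cov(u,v) / (s_u · s_v) = -76.05 / (17.15 × 7.08)
  = -76.05 / 121.4220 ≈ -0.6263

-0.6263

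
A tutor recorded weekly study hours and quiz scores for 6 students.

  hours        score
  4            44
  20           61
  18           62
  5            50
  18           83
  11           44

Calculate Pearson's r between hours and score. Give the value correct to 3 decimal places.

n = 6, Σx = 76, Σy = 344, Σx² = 1210, Σy² = 20826, Σxy = 4740
nΣxy − ΣxΣy = 28440 − 26144 = 2296
nΣx² − (Σx)² = 7260 − 5776 = 1484; nΣy² − (Σy)² = 124956 − 118336 = 6620
r = 2296 / √(1484 × 6620) = 2296 / 3134.3388 ≈ 0.733

0.733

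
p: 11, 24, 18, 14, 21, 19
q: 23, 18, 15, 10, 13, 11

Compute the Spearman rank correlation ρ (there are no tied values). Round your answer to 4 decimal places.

-0.0286

Rank p: 1, 6, 3, 2, 5, 4
Rank q: 6, 5, 4, 1, 3, 2
d = rank(p) − rank(q): -5, 1, -1, 1, 2, 2; Σd² = 36
ρ = 1 − 6Σd² / [n(n²−1)] = 1 − 6×36 / (6×35) = 1 − 216/210 ≈ -0.0286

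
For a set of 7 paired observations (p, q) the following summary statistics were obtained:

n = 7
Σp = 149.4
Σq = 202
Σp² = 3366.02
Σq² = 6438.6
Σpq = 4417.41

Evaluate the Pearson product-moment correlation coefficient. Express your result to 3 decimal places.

0.323

r = (nΣpq − ΣpΣq) / √[(nΣp² − (Σp)²)(nΣq² − (Σq)²)]
Numerator: 7×4417.41 − 149.4×202 = 743.07
Denominator: √[(23562.14 − 22320.36)(45070.2 − 40804)] = √[1241.78 × 4266.2] = 2301.6694
r = 743.07 / 2301.6694 ≈ 0.323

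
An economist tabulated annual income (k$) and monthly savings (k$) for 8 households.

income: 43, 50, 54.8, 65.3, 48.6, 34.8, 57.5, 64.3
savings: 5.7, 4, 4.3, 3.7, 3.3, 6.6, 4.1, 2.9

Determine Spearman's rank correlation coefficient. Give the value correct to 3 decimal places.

Rank income: 2, 4, 5, 8, 3, 1, 6, 7
Rank savings: 7, 4, 6, 3, 2, 8, 5, 1
d = rank(income) − rank(savings): -5, 0, -1, 5, 1, -7, 1, 6; Σd² = 138
ρ = 1 − 6Σd² / [n(n²−1)] = 1 − 6×138 / (8×63) = 1 − 828/504 ≈ -0.643

-0.643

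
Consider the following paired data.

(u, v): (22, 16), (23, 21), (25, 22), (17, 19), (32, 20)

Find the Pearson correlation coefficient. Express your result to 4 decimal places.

0.3108

n = 5, Σu = 119, Σv = 98, Σu² = 2951, Σv² = 1942, Σuv = 2348
nΣuv − ΣuΣv = 11740 − 11662 = 78
nΣu² − (Σu)² = 14755 − 14161 = 594; nΣv² − (Σv)² = 9710 − 9604 = 106
r = 78 / √(594 × 106) = 78 / 250.9263 ≈ 0.3108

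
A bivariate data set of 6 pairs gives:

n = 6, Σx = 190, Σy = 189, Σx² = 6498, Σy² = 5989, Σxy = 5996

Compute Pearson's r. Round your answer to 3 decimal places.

r = (nΣxy − ΣxΣy) / √[(nΣx² − (Σx)²)(nΣy² − (Σy)²)]
Numerator: 6×5996 − 190×189 = 66
Denominator: √[(38988 − 36100)(35934 − 35721)] = √[2888 × 213] = 784.3112
r = 66 / 784.3112 ≈ 0.084

0.084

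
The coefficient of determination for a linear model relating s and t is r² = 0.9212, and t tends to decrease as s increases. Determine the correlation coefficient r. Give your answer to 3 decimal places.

-0.960

|r| = √0.9212 = 0.960
The association is negative, so r = −0.960.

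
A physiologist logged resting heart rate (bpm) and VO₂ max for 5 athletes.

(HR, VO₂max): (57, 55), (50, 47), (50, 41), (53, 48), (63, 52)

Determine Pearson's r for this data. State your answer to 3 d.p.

n = 5, Σx = 273, Σy = 243, Σx² = 15027, Σy² = 11923, Σxy = 13355
nΣxy − ΣxΣy = 66775 − 66339 = 436
nΣx² − (Σx)² = 75135 − 74529 = 606; nΣy² − (Σy)² = 59615 − 59049 = 566
r = 436 / √(606 × 566) = 436 / 585.6586 ≈ 0.744

0.744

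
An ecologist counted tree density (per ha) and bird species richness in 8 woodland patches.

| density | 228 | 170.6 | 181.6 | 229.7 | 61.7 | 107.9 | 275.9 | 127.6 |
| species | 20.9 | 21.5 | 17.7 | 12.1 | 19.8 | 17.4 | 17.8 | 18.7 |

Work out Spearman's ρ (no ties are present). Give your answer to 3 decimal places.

-0.214

Rank density: 6, 4, 5, 7, 1, 2, 8, 3
Rank species: 7, 8, 3, 1, 6, 2, 4, 5
d = rank(density) − rank(species): -1, -4, 2, 6, -5, 0, 4, -2; Σd² = 102
ρ = 1 − 6Σd² / [n(n²−1)] = 1 − 6×102 / (8×63) = 1 − 612/504 ≈ -0.214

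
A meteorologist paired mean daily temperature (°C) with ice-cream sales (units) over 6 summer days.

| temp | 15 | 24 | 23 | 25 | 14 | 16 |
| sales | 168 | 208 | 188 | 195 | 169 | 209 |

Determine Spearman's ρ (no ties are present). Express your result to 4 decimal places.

Rank temp: 2, 5, 4, 6, 1, 3
Rank sales: 1, 5, 3, 4, 2, 6
d = rank(temp) − rank(sales): 1, 0, 1, 2, -1, -3; Σd² = 16
ρ = 1 − 6Σd² / [n(n²−1)] = 1 − 6×16 / (6×35) = 1 − 96/210 ≈ 0.5429

0.5429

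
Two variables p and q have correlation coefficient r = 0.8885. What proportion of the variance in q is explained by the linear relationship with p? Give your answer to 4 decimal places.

r² = (0.8885)² = 0.7894

0.7894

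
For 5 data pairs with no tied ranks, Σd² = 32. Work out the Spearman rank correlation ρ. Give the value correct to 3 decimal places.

ρ = 1 − 6Σd² / [n(n²−1)] = 1 − 6×32 / (5×24)
  = 1 − 192/120 = 1 − 1.6000 ≈ -0.600

-0.600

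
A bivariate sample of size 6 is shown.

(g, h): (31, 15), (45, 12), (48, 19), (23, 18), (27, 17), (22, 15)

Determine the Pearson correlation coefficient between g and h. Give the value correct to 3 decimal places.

-0.113

n = 6, Σg = 196, Σh = 96, Σg² = 7032, Σh² = 1568, Σgh = 3120
nΣgh − ΣgΣh = 18720 − 18816 = -96
nΣg² − (Σg)² = 42192 − 38416 = 3776; nΣh² − (Σh)² = 9408 − 9216 = 192
r = -96 / √(3776 × 192) = -96 / 851.4646 ≈ -0.113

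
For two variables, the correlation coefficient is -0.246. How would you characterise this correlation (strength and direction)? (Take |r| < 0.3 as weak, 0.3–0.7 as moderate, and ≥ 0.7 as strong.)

weak negative

r = -0.246 < 0 so the relationship is negative.
|r| = 0.246, which falls in the weak range.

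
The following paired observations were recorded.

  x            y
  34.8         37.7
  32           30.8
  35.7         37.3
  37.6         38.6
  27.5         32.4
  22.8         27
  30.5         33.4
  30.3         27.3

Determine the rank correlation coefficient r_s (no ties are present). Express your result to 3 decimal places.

Rank x: 6, 5, 7, 8, 2, 1, 4, 3
Rank y: 7, 3, 6, 8, 4, 1, 5, 2
d = rank(x) − rank(y): -1, 2, 1, 0, -2, 0, -1, 1; Σd² = 12
ρ = 1 − 6Σd² / [n(n²−1)] = 1 − 6×12 / (8×63) = 1 − 72/504 ≈ 0.857

0.857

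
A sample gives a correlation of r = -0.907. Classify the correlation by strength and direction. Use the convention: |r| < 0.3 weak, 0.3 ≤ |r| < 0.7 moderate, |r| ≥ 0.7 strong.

strong negative

r = -0.907 < 0 so the relationship is negative.
|r| = 0.907, which falls in the strong range.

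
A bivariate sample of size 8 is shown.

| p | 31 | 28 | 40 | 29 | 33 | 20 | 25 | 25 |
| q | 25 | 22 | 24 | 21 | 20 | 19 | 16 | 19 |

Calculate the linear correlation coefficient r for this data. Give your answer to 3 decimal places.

n = 8, Σp = 231, Σq = 166, Σp² = 6925, Σq² = 3504, Σpq = 4875
nΣpq − ΣpΣq = 39000 − 38346 = 654
nΣp² − (Σp)² = 55400 − 53361 = 2039; nΣq² − (Σq)² = 28032 − 27556 = 476
r = 654 / √(2039 × 476) = 654 / 985.1721 ≈ 0.664

0.664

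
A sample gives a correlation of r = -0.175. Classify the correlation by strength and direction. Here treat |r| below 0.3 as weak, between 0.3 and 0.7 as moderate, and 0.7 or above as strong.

weak negative

r = -0.175 < 0 so the relationship is negative.
|r| = 0.175, which falls in the weak range.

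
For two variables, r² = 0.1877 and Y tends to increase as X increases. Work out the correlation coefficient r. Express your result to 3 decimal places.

0.433

|r| = √0.1877 = 0.433
The association is positive, so r = 0.433.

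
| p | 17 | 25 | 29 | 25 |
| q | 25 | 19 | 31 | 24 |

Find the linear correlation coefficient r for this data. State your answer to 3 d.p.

0.309

n = 4, Σp = 96, Σq = 99, Σp² = 2380, Σq² = 2523, Σpq = 2399
nΣpq − ΣpΣq = 9596 − 9504 = 92
nΣp² − (Σp)² = 9520 − 9216 = 304; nΣq² − (Σq)² = 10092 − 9801 = 291
r = 92 / √(304 × 291) = 92 / 297.4290 ≈ 0.309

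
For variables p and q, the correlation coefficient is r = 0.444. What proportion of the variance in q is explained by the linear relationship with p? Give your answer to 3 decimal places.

0.197

r² = (0.444)² = 0.197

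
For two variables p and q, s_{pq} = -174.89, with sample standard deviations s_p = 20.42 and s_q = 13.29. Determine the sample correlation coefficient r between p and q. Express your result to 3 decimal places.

-0.644

r = Cov(p,q) / (s_p · s_q) = -174.89 / (20.42 × 13.29)
  = -174.89 / 271.3818 ≈ -0.644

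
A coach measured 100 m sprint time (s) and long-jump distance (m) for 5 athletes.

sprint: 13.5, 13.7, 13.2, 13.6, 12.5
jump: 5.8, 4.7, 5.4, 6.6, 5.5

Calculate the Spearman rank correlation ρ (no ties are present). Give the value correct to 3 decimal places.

Rank sprint: 3, 5, 2, 4, 1
Rank jump: 4, 1, 2, 5, 3
d = rank(sprint) − rank(jump): -1, 4, 0, -1, -2; Σd² = 22
ρ = 1 − 6Σd² / [n(n²−1)] = 1 − 6×22 / (5×24) = 1 − 132/120 ≈ -0.100

-0.100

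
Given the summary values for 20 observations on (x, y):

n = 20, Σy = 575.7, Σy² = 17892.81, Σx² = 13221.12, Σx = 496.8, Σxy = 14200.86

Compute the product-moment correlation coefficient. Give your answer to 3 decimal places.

-0.092

r = (nΣxy − ΣxΣy) / √[(nΣx² − (Σx)²)(nΣy² − (Σy)²)]
Numerator: 20×14200.86 − 496.8×575.7 = -1990.56
Denominator: √[(264422.4 − 246810.24)(357856.2 − 331430.49)] = √[17612.16 × 26425.71] = 21573.4520
r = -1990.56 / 21573.4520 ≈ -0.092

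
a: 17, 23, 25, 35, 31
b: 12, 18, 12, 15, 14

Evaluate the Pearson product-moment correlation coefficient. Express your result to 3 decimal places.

0.240

n = 5, Σa = 131, Σb = 71, Σa² = 3629, Σb² = 1033, Σab = 1877
nΣab − ΣaΣb = 9385 − 9301 = 84
nΣa² − (Σa)² = 18145 − 17161 = 984; nΣb² − (Σb)² = 5165 − 5041 = 124
r = 84 / √(984 × 124) = 84 / 349.3079 ≈ 0.240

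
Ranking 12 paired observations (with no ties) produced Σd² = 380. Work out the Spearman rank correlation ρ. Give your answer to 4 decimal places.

-0.3287

ρ = 1 − 6Σd² / [n(n²−1)] = 1 − 6×380 / (12×143)
  = 1 − 2280/1716 = 1 − 1.32867 ≈ -0.3287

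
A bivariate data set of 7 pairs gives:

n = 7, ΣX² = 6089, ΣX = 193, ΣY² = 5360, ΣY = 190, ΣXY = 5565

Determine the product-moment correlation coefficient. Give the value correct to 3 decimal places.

r = (nΣXY − ΣXΣY) / √[(nΣX² − (ΣX)²)(nΣY² − (ΣY)²)]
Numerator: 7×5565 − 193×190 = 2285
Denominator: √[(42623 − 37249)(37520 − 36100)] = √[5374 × 1420] = 2762.4409
r = 2285 / 2762.4409 ≈ 0.827

0.827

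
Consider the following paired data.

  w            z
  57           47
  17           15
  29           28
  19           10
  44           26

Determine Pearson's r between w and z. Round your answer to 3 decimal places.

n = 5, Σw = 166, Σz = 126, Σw² = 6676, Σz² = 3994, Σwz = 5080
nΣwz − ΣwΣz = 25400 − 20916 = 4484
nΣw² − (Σw)² = 33380 − 27556 = 5824; nΣz² − (Σz)² = 19970 − 15876 = 4094
r = 4484 / √(5824 × 4094) = 4484 / 4882.9761 ≈ 0.918

0.918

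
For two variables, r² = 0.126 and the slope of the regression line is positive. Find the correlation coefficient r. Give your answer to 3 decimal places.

0.355

|r| = √0.126 = 0.355
The association is positive, so r = 0.355.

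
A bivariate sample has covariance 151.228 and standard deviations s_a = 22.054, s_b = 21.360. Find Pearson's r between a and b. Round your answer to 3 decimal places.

0.321

r = Cov(a,b) / (s_a · s_b) = 151.228 / (22.054 × 21.360)
  = 151.228 / 471.0734 ≈ 0.321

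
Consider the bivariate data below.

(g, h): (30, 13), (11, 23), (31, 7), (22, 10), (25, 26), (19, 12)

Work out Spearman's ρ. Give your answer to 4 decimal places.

Rank g: 5, 1, 6, 3, 4, 2
Rank h: 4, 5, 1, 2, 6, 3
d = rank(g) − rank(h): 1, -4, 5, 1, -2, -1; Σd² = 48
ρ = 1 − 6Σd² / [n(n²−1)] = 1 − 6×48 / (6×35) = 1 − 288/210 ≈ -0.3714

-0.3714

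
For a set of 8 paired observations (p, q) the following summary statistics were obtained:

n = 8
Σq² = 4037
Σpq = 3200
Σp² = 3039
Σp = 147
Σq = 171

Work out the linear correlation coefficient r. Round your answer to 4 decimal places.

0.1611

r = (nΣpq − ΣpΣq) / √[(nΣp² − (Σp)²)(nΣq² − (Σq)²)]
Numerator: 8×3200 − 147×171 = 463
Denominator: √[(24312 − 21609)(32296 − 29241)] = √[2703 × 3055] = 2873.6153
r = 463 / 2873.6153 ≈ 0.1611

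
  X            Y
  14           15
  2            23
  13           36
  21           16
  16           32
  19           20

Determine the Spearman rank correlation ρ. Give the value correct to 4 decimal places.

-0.4286

Rank X: 3, 1, 2, 6, 4, 5
Rank Y: 1, 4, 6, 2, 5, 3
d = rank(X) − rank(Y): 2, -3, -4, 4, -1, 2; Σd² = 50
ρ = 1 − 6Σd² / [n(n²−1)] = 1 − 6×50 / (6×35) = 1 − 300/210 ≈ -0.4286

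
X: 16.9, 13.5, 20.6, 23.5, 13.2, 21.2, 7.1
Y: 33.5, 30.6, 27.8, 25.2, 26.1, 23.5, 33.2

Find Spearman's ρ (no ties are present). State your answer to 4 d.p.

Rank X: 4, 3, 5, 7, 2, 6, 1
Rank Y: 7, 5, 4, 2, 3, 1, 6
d = rank(X) − rank(Y): -3, -2, 1, 5, -1, 5, -5; Σd² = 90
ρ = 1 − 6Σd² / [n(n²−1)] = 1 − 6×90 / (7×48) = 1 − 540/336 ≈ -0.6071

-0.6071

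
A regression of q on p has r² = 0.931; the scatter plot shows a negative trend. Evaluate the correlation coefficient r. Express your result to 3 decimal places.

-0.965

|r| = √0.931 = 0.965
The association is negative, so r = −0.965.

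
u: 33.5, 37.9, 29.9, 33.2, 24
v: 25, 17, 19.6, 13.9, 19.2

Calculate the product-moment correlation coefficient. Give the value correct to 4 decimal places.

-0.1412

n = 5, Σu = 158.5, Σv = 94.7, Σu² = 5130.91, Σv² = 1860.01, Σuv = 2990.12
nΣuv − ΣuΣv = 14950.6 − 15009.95 = -59.35
nΣu² − (Σu)² = 25654.55 − 25122.25 = 532.3; nΣv² − (Σv)² = 9300.05 − 8968.09 = 331.96
r = -59.35 / √(532.3 × 331.96) = -59.35 / 420.3597 ≈ -0.1412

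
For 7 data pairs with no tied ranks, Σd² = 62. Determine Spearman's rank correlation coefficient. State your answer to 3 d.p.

ρ = 1 − 6Σd² / [n(n²−1)] = 1 − 6×62 / (7×48)
  = 1 − 372/336 = 1 − 1.1071 ≈ -0.107

-0.107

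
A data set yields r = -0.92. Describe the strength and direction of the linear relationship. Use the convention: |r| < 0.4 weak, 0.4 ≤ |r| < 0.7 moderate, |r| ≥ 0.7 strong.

strong negative

r = -0.92 < 0 so the relationship is negative.
|r| = 0.92, which falls in the strong range.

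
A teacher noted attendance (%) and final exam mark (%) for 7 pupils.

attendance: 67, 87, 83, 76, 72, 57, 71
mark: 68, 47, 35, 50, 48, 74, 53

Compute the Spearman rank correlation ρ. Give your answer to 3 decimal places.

-0.929

Rank attendance: 2, 7, 6, 5, 4, 1, 3
Rank mark: 6, 2, 1, 4, 3, 7, 5
d = rank(attendance) − rank(mark): -4, 5, 5, 1, 1, -6, -2; Σd² = 108
ρ = 1 − 6Σd² / [n(n²−1)] = 1 − 6×108 / (7×48) = 1 − 648/336 ≈ -0.929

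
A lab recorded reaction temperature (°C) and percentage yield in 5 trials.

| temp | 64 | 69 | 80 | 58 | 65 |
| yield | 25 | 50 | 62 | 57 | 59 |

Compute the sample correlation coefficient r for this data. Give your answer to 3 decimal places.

0.305

n = 5, Σx = 336, Σy = 253, Σx² = 22846, Σy² = 13699, Σxy = 17151
nΣxy − ΣxΣy = 85755 − 85008 = 747
nΣx² − (Σx)² = 114230 − 112896 = 1334; nΣy² − (Σy)² = 68495 − 64009 = 4486
r = 747 / √(1334 × 4486) = 747 / 2446.2878 ≈ 0.305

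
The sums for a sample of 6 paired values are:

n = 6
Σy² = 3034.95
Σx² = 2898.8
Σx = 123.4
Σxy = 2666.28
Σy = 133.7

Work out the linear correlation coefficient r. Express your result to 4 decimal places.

r = (nΣxy − ΣxΣy) / √[(nΣx² − (Σx)²)(nΣy² − (Σy)²)]
Numerator: 6×2666.28 − 123.4×133.7 = -500.9
Denominator: √[(17392.8 − 15227.56)(18209.7 − 17875.69)] = √[2165.24 × 334.01] = 850.4186
r = -500.9 / 850.4186 ≈ -0.5890

-0.5890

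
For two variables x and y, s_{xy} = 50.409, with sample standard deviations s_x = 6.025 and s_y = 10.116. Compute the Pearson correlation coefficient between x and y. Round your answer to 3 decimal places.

r = Cov(x,y) / (s_x · s_y) = 50.409 / (6.025 × 10.116)
  = 50.409 / 60.9489 ≈ 0.827

0.827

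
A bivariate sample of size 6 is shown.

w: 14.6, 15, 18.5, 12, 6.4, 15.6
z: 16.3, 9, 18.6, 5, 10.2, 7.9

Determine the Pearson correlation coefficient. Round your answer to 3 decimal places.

n = 6, Σw = 82.1, Σz = 67, Σw² = 1208.73, Σz² = 884.1, Σwz = 965.6
nΣwz − ΣwΣz = 5793.6 − 5500.7 = 292.9
nΣw² − (Σw)² = 7252.38 − 6740.41 = 511.97; nΣz² − (Σz)² = 5304.6 − 4489 = 815.6
r = 292.9 / √(511.97 × 815.6) = 292.9 / 646.1909 ≈ 0.453

0.453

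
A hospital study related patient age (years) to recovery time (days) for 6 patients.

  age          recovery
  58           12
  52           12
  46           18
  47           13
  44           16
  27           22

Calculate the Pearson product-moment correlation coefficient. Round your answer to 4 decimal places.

-0.9125

n = 6, Σx = 274, Σy = 93, Σx² = 13058, Σy² = 1521, Σxy = 4057
nΣxy − ΣxΣy = 24342 − 25482 = -1140
nΣx² − (Σx)² = 78348 − 75076 = 3272; nΣy² − (Σy)² = 9126 − 8649 = 477
r = -1140 / √(3272 × 477) = -1140 / 1249.2974 ≈ -0.9125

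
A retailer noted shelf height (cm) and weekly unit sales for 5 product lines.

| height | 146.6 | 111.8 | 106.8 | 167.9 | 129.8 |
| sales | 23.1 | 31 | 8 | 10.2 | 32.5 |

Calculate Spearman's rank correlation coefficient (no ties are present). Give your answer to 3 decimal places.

0.100

Rank height: 4, 2, 1, 5, 3
Rank sales: 3, 4, 1, 2, 5
d = rank(height) − rank(sales): 1, -2, 0, 3, -2; Σd² = 18
ρ = 1 − 6Σd² / [n(n²−1)] = 1 − 6×18 / (5×24) = 1 − 108/120 ≈ 0.100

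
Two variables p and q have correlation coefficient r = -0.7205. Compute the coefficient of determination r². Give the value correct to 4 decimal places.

r² = (-0.7205)² = 0.5191

0.5191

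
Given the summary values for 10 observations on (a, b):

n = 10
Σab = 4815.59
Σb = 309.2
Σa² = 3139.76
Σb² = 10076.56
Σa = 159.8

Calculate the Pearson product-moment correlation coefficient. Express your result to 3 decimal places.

-0.228

r = (nΣab − ΣaΣb) / √[(nΣa² − (Σa)²)(nΣb² − (Σb)²)]
Numerator: 10×4815.59 − 159.8×309.2 = -1254.26
Denominator: √[(31397.6 − 25536.04)(100765.6 − 95604.64)] = √[5861.56 × 5160.96] = 5500.1161
r = -1254.26 / 5500.1161 ≈ -0.228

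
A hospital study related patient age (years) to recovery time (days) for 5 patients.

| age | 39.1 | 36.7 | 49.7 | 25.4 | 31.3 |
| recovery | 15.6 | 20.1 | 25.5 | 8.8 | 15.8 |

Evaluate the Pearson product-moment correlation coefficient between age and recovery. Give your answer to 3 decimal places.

n = 5, Σx = 182.2, Σy = 85.8, Σx² = 6970.64, Σy² = 1624.7, Σxy = 3333.04
nΣxy − ΣxΣy = 16665.2 − 15632.76 = 1032.44
nΣx² − (Σx)² = 34853.2 − 33196.84 = 1656.36; nΣy² − (Σy)² = 8123.5 − 7361.64 = 761.86
r = 1032.44 / √(1656.36 × 761.86) = 1032.44 / 1123.3496 ≈ 0.919

0.919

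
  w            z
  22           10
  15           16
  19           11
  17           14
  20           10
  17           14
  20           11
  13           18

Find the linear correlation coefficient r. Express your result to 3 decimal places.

n = 8, Σw = 143, Σz = 104, Σw² = 2617, Σz² = 1414, Σwz = 1799
nΣwz − ΣwΣz = 14392 − 14872 = -480
nΣw² − (Σw)² = 20936 − 20449 = 487; nΣz² − (Σz)² = 11312 − 10816 = 496
r = -480 / √(487 × 496) = -480 / 491.4794 ≈ -0.977

-0.977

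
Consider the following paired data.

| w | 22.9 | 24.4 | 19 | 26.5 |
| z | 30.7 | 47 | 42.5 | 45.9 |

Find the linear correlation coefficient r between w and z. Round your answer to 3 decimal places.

0.284

n = 4, Σw = 92.8, Σz = 166.1, Σw² = 2183.02, Σz² = 7064.55, Σwz = 3873.68
nΣwz − ΣwΣz = 15494.72 − 15414.08 = 80.64
nΣw² − (Σw)² = 8732.08 − 8611.84 = 120.24; nΣz² − (Σz)² = 28258.2 − 27589.21 = 668.99
r = 80.64 / √(120.24 × 668.99) = 80.64 / 283.6183 ≈ 0.284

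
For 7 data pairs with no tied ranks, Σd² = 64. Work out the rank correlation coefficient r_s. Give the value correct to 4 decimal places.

-0.1429

ρ = 1 − 6Σd² / [n(n²−1)] = 1 − 6×64 / (7×48)
  = 1 − 384/336 = 1 − 1.14286 ≈ -0.1429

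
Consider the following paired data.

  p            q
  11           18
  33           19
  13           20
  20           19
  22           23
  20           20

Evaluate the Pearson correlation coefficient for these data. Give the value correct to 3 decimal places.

n = 6, Σp = 119, Σq = 119, Σp² = 2663, Σq² = 2375, Σpq = 2371
nΣpq − ΣpΣq = 14226 − 14161 = 65
nΣp² − (Σp)² = 15978 − 14161 = 1817; nΣq² − (Σq)² = 14250 − 14161 = 89
r = 65 / √(1817 × 89) = 65 / 402.1355 ≈ 0.162

0.162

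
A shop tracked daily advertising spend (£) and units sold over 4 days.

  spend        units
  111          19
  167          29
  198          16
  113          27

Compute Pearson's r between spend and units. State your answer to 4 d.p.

n = 4, Σx = 589, Σy = 91, Σx² = 92183, Σy² = 2187, Σxy = 13171
nΣxy − ΣxΣy = 52684 − 53599 = -915
nΣx² − (Σx)² = 368732 − 346921 = 21811; nΣy² − (Σy)² = 8748 − 8281 = 467
r = -915 / √(21811 × 467) = -915 / 3191.5101 ≈ -0.2867

-0.2867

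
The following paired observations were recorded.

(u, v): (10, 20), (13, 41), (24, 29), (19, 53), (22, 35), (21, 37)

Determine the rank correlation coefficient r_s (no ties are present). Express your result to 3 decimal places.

-0.086

Rank u: 1, 2, 6, 3, 5, 4
Rank v: 1, 5, 2, 6, 3, 4
d = rank(u) − rank(v): 0, -3, 4, -3, 2, 0; Σd² = 38
ρ = 1 − 6Σd² / [n(n²−1)] = 1 − 6×38 / (6×35) = 1 − 228/210 ≈ -0.086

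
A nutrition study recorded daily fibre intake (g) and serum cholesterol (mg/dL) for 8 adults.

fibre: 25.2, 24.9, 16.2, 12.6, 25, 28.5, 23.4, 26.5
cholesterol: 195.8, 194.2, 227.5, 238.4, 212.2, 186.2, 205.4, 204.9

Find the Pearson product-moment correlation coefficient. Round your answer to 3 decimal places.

n = 8, Σx = 182.3, Σy = 1664.6, Σx² = 4363.31, Σy² = 348514.54, Σxy = 37306.99
nΣxy − ΣxΣy = 298455.92 − 303456.58 = -5000.66
nΣx² − (Σx)² = 34906.48 − 33233.29 = 1673.19; nΣy² − (Σy)² = 2788116.32 − 2770893.16 = 17223.16
r = -5000.66 / √(1673.19 × 17223.16) = -5000.66 / 5368.2045 ≈ -0.932

-0.932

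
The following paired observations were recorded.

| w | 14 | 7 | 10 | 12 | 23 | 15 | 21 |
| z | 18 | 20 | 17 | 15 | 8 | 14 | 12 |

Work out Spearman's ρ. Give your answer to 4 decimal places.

Rank w: 4, 1, 2, 3, 7, 5, 6
Rank z: 6, 7, 5, 4, 1, 3, 2
d = rank(w) − rank(z): -2, -6, -3, -1, 6, 2, 4; Σd² = 106
ρ = 1 − 6Σd² / [n(n²−1)] = 1 − 6×106 / (7×48) = 1 − 636/336 ≈ -0.8929

-0.8929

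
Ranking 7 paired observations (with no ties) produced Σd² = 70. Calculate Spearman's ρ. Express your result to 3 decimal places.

ρ = 1 − 6Σd² / [n(n²−1)] = 1 − 6×70 / (7×48)
  = 1 − 420/336 = 1 − 1.2500 ≈ -0.250

-0.250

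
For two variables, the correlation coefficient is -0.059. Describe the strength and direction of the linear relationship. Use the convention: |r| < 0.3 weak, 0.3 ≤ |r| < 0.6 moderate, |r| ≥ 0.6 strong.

r = -0.059 < 0 so the relationship is negative.
|r| = 0.059, which falls in the weak range.

weak negative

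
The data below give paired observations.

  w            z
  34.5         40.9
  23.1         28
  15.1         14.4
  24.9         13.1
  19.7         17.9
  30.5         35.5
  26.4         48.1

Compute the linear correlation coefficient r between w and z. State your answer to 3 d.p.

n = 7, Σw = 174.2, Σz = 197.9, Σw² = 4587.18, Σz² = 6730.05, Σwz = 5306.7
nΣwz − ΣwΣz = 37146.9 − 34474.18 = 2672.72
nΣw² − (Σw)² = 32110.26 − 30345.64 = 1764.62; nΣz² − (Σz)² = 47110.35 − 39164.41 = 7945.94
r = 2672.72 / √(1764.62 × 7945.94) = 2672.72 / 3744.5380 ≈ 0.714

0.714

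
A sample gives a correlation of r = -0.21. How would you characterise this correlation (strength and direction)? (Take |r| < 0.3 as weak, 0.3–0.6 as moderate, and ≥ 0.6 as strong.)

weak negative

r = -0.21 < 0 so the relationship is negative.
|r| = 0.21, which falls in the weak range.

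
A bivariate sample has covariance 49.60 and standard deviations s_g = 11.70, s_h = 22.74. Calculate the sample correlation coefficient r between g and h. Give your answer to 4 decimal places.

0.1864

r = Cov(g,h) / (s_g · s_h) = 49.60 / (11.70 × 22.74)
  = 49.60 / 266.0580 ≈ 0.1864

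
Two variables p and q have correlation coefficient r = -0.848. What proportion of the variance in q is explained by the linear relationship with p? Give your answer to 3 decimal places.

r² = (-0.848)² = 0.719

0.719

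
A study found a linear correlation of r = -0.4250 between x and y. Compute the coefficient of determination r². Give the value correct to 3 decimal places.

r² = (-0.4250)² = 0.181

0.181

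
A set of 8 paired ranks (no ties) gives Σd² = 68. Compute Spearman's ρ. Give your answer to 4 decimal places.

0.1905

ρ = 1 − 6Σd² / [n(n²−1)] = 1 − 6×68 / (8×63)
  = 1 − 408/504 = 1 − 0.80952 ≈ 0.1905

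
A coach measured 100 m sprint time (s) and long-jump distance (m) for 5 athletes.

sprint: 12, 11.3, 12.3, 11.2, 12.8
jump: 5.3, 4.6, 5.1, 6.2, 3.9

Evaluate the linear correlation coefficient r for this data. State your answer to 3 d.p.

-0.660

n = 5, Σx = 59.6, Σy = 25.1, Σx² = 712.26, Σy² = 128.91, Σxy = 297.67
nΣxy − ΣxΣy = 1488.35 − 1495.96 = -7.61
nΣx² − (Σx)² = 3561.3 − 3552.16 = 9.14; nΣy² − (Σy)² = 644.55 − 630.01 = 14.54
r = -7.61 / √(9.14 × 14.54) = -7.61 / 11.5280 ≈ -0.660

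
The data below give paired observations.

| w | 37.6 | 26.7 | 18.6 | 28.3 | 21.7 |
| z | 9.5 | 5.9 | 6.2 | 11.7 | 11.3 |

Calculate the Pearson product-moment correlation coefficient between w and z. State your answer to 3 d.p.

n = 5, Σw = 132.9, Σz = 44.6, Σw² = 3744.39, Σz² = 428.08, Σwz = 1206.37
nΣwz − ΣwΣz = 6031.85 − 5927.34 = 104.51
nΣw² − (Σw)² = 18721.95 − 17662.41 = 1059.54; nΣz² − (Σz)² = 2140.4 − 1989.16 = 151.24
r = 104.51 / √(1059.54 × 151.24) = 104.51 / 400.3059 ≈ 0.261

0.261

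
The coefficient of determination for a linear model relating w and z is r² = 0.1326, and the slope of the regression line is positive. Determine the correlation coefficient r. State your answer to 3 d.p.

0.364

|r| = √0.1326 = 0.364
The association is positive, so r = 0.364.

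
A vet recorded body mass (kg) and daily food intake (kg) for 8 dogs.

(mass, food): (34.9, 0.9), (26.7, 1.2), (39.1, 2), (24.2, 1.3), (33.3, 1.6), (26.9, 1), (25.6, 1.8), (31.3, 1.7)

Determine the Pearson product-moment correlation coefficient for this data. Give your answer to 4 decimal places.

n = 8, Σx = 242, Σy = 11.5, Σx² = 7512.9, Σy² = 17.63, Σxy = 352.58
nΣxy − ΣxΣy = 2820.64 − 2783 = 37.64
nΣx² − (Σx)² = 60103.2 − 58564 = 1539.2; nΣy² − (Σy)² = 141.04 − 132.25 = 8.79
r = 37.64 / √(1539.2 × 8.79) = 37.64 / 116.3167 ≈ 0.3236

0.3236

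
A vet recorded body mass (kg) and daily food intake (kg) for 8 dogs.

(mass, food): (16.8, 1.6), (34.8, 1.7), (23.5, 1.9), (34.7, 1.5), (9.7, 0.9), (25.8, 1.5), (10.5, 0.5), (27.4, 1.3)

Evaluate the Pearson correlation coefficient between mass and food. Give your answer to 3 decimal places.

n = 8, Σx = 183.2, Σy = 10.9, Σx² = 4870.36, Σy² = 16.31, Σxy = 271.04
nΣxy − ΣxΣy = 2168.32 − 1996.88 = 171.44
nΣx² − (Σx)² = 38962.88 − 33562.24 = 5400.64; nΣy² − (Σy)² = 130.48 − 118.81 = 11.67
r = 171.44 / √(5400.64 × 11.67) = 171.44 / 251.0487 ≈ 0.683

0.683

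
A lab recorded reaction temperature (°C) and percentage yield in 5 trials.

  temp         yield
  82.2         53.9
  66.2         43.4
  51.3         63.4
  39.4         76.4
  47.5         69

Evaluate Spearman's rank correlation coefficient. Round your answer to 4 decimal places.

-0.9000

Rank temp: 5, 4, 3, 1, 2
Rank yield: 2, 1, 3, 5, 4
d = rank(temp) − rank(yield): 3, 3, 0, -4, -2; Σd² = 38
ρ = 1 − 6Σd² / [n(n²−1)] = 1 − 6×38 / (5×24) = 1 − 228/120 ≈ -0.9000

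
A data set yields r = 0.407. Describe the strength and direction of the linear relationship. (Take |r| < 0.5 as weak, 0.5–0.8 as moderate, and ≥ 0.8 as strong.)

r = 0.407 > 0 so the relationship is positive.
|r| = 0.407, which falls in the weak range.

weak positive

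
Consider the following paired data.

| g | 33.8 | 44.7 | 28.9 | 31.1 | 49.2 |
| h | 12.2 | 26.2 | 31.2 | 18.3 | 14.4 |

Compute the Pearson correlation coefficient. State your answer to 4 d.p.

n = 5, Σg = 187.7, Σh = 102.3, Σg² = 7363.59, Σh² = 2350.97, Σgh = 3762.79
nΣgh − ΣgΣh = 18813.95 − 19201.71 = -387.76
nΣg² − (Σg)² = 36817.95 − 35231.29 = 1586.66; nΣh² − (Σh)² = 11754.85 − 10465.29 = 1289.56
r = -387.76 / √(1586.66 × 1289.56) = -387.76 / 1430.4172 ≈ -0.2711

-0.2711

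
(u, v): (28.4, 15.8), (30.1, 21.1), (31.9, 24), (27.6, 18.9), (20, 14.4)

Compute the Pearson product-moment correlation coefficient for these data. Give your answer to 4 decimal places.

n = 5, Σu = 138, Σv = 94.2, Σu² = 3891.94, Σv² = 1835.42, Σuv = 2659.07
nΣuv − ΣuΣv = 13295.35 − 12999.6 = 295.75
nΣu² − (Σu)² = 19459.7 − 19044 = 415.7; nΣv² − (Σv)² = 9177.1 − 8873.64 = 303.46
r = 295.75 / √(415.7 × 303.46) = 295.75 / 355.1737 ≈ 0.8327

0.8327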